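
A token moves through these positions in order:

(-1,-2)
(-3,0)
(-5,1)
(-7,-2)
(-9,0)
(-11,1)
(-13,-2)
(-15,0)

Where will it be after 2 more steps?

(-19,-2)

The first coordinate changes by -2 each step, so at step 9 it is -1 + 9·(-2) = -19.
The second coordinate repeats the cycle [-2, 0, 1] with period 3; step 9 mod 3 = 0, giving -2.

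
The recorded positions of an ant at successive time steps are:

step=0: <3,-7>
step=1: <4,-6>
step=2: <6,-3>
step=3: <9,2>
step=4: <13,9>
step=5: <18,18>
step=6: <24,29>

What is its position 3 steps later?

<48,74>

Taking differences between consecutive positions: <+1,+1>, <+2,+3>, <+3,+5>, <+4,+7>, <+5,+9>, <+6,+11>. These grow by <+1,+2> each step.
step 7: <24,29> + <+7,+13> → <31,42>
step 8: <31,42> + <+8,+15> → <39,57>
step 9: <39,57> + <+9,+17> → <48,74>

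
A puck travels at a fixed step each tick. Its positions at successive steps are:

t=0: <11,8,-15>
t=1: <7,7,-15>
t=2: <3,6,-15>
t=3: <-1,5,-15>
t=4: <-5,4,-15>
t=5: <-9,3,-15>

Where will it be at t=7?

Constant displacement of <-4,-1,+0> per step.
step 6: <-9,3,-15> + <-4,-1,+0> → <-13,2,-15>
step 7: <-13,2,-15> + <-4,-1,+0> → <-17,1,-15>

<-17,1,-15>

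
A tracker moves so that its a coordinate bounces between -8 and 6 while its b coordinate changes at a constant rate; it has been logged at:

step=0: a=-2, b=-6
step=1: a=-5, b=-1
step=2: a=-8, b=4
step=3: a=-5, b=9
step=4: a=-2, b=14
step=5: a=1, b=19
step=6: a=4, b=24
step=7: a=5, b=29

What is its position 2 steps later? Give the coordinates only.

a=-1, b=39

The a coordinate travels 3 per step and bounces off the walls at -8 and 6.
  step 8: 5 → 2
  step 9: 2 → -1
The b coordinate changes by +5 each step: at step 9 it is 39.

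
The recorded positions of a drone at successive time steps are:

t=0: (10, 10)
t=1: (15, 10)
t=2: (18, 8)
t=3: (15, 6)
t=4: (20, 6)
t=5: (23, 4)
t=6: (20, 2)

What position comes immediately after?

(25, 2)

The moves between consecutive positions are (+5, +0), (+3, -2), (-3, -2), (+5, +0), (+3, -2), (-3, -2); they repeat the 3-cycle [(+5, +0), (+3, -2), (-3, -2)].
step 7: apply (+5, +0) → (25, 2)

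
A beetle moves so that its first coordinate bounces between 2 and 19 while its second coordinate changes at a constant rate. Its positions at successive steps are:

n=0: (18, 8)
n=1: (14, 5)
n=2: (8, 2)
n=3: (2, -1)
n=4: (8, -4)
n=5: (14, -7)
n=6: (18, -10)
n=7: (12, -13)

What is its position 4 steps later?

The first coordinate travels 6 per step and bounces off the walls at 2 and 19.
  step 8: 12 → 6
  step 9: 6 → 4
  step 10: 4 → 10
  step 11: 10 → 16
The second coordinate changes by -3 each step: at step 11 it is -25.

(16, -25)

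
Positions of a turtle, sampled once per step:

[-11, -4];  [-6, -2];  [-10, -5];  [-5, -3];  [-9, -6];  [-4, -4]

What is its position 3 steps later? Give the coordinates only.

[-7, -8]

The moves between consecutive positions are [+5, +2], [-4, -3], [+5, +2], [-4, -3], [+5, +2]; they repeat the 2-cycle [[+5, +2], [-4, -3]].
step 6: apply [-4, -3] → [-8, -7]
step 7: apply [+5, +2] → [-3, -5]
step 8: apply [-4, -3] → [-7, -8]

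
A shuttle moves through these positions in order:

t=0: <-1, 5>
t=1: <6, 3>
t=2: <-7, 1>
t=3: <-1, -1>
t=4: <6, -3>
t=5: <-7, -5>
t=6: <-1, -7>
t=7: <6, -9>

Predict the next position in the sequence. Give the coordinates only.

<-7, -11>

First: cycles through -1, 6, -7 every 3 steps. Step 8 lands at position 2 of the cycle → -7.
Second: linear, -2 per step → -11 at step 8.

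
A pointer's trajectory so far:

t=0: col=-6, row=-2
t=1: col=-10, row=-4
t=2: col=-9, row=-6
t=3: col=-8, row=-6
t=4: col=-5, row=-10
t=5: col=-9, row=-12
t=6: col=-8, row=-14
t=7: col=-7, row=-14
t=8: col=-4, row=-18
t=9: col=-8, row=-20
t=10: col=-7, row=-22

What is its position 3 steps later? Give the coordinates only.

The moves between consecutive positions are (-4, -2), (+1, -2), (+1, +0), (+3, -4), (-4, -2), (+1, -2), (+1, +0), (+3, -4), (-4, -2), (+1, -2); they repeat the 4-cycle [(-4, -2), (+1, -2), (+1, +0), (+3, -4)].
step 11: apply (+1, +0) → col=-6, row=-22
step 12: apply (+3, -4) → col=-3, row=-26
step 13: apply (-4, -2) → col=-7, row=-28

col=-7, row=-28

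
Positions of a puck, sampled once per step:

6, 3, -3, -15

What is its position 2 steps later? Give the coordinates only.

Step-to-step displacements: -3, -6, -12; each is 2× the previous.
step 4: -15 − 24 → -39
step 5: -39 − 48 → -87

-87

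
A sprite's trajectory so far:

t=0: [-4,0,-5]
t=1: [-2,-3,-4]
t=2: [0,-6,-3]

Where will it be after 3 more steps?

Each step adds [+2,-3,+1] to the position.
step 3: [0,-6,-3] + [+2,-3,+1] → [2,-9,-2]
step 4: [2,-9,-2] + [+2,-3,+1] → [4,-12,-1]
step 5: [4,-12,-1] + [+2,-3,+1] → [6,-15,0]

[6,-15,0]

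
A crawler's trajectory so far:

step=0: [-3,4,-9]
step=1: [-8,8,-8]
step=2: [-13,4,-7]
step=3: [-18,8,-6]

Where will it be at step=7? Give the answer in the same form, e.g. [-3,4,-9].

[-38,8,-2]

First: linear, -5 per step → -38 at step 7.
Second: cycles through 4, 8 every 2 steps. Step 7 lands at position 1 of the cycle → 8.
Third: linear, +1 per step → -2 at step 7.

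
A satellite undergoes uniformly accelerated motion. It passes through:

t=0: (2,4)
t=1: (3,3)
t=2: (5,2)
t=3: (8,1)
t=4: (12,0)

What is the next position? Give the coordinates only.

Successive displacements: (+1,-1), (+2,-1), (+3,-1), (+4,-1) — each changes by (+1,+0).
step 5: (12,0) + (+5,-1) → (17,-1)

(17,-1)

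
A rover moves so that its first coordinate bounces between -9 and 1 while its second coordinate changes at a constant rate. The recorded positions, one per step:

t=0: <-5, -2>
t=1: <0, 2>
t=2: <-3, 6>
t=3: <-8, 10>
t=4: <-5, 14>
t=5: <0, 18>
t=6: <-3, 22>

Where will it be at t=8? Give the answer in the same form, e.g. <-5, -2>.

<-5, 30>

The first coordinate travels 5 per step and bounces off the walls at -9 and 1.
  step 7: -3 → -8
  step 8: -8 → -5
The second coordinate changes by +4 each step: at step 8 it is 30.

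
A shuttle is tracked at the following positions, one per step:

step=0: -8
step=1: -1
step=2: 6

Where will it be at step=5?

The position changes by +7 every step.
step 3: 6 + 7 → 13
step 4: 13 + 7 → 20
step 5: 20 + 7 → 27

27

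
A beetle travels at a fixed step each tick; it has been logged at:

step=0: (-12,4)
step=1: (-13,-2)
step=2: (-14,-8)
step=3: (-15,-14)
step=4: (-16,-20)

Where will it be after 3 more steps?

Constant displacement of (-1,-6) per step.
step 5: (-16,-20) + (-1,-6) → (-17,-26)
step 6: (-17,-26) + (-1,-6) → (-18,-32)
step 7: (-18,-32) + (-1,-6) → (-19,-38)

(-19,-38)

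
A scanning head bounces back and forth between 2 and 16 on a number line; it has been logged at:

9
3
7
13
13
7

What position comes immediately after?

The value reflects between 2 and 16, moving 6 per step.
  step 6: 7 → 3

3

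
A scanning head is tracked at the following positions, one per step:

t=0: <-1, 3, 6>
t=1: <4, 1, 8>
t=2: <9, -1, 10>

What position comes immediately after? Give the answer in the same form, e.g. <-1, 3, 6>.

<14, -3, 12>

Each step adds <+5, -2, +2> to the position.
step 3: <9, -1, 10> + <+5, -2, +2> → <14, -3, 12>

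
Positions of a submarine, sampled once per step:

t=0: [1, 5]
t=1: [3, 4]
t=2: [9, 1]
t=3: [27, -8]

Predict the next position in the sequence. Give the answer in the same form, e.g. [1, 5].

Step-to-step displacements: [+2, -1], [+6, -3], [+18, -9]; each is 3× the previous.
step 4: [27, -8] + [+54, -27] → [81, -35]

[81, -35]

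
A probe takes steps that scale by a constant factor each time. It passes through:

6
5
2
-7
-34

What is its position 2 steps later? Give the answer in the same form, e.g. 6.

-358

Consecutive displacements -1, -3, -9, -27 scale by a factor of 3 each step.
step 5: -34 − 81 → -115
step 6: -115 − 243 → -358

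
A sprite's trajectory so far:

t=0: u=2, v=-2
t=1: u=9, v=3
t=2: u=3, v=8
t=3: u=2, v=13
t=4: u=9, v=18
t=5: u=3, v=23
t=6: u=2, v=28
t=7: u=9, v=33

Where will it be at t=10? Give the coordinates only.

U: cycles through 2, 9, 3 every 3 steps. Step 10 lands at position 1 of the cycle → 9.
V: linear, +5 per step → 48 at step 10.

u=9, v=48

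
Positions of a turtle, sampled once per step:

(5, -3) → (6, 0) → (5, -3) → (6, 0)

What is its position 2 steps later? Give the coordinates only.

The jumps are (+1, +3), (-1, -3), (+1, +3) — a geometric progression with ratio -1.
step 4: (6, 0) + (-1, -3) → (5, -3)
step 5: (5, -3) + (+1, +3) → (6, 0)

(6, 0)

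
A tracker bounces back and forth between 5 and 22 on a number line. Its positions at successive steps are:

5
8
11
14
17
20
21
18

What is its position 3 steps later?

9

The value reflects between 5 and 22, moving 3 per step.
  step 8: 18 → 15
  step 9: 15 → 12
  step 10: 12 → 9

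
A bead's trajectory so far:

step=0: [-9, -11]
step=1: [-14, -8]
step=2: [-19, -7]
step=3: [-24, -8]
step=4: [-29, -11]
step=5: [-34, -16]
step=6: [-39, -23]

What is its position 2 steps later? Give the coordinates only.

[-49, -43]

First differences are [-5, +3], [-5, +1], [-5, -1], [-5, -3], [-5, -5], [-5, -7]; their common second difference is [+0, -2] (constant acceleration).
step 7: [-39, -23] + [-5, -9] → [-44, -32]
step 8: [-44, -32] + [-5, -11] → [-49, -43]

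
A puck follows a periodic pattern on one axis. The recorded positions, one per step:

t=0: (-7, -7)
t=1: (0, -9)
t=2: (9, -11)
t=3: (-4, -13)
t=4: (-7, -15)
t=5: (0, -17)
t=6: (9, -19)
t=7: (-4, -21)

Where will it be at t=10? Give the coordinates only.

The first coordinate repeats the cycle [-7, 0, 9, -4] with period 4; step 10 mod 4 = 2, giving 9.
The second coordinate changes by -2 each step, so at step 10 it is -7 + 10·(-2) = -27.

(9, -27)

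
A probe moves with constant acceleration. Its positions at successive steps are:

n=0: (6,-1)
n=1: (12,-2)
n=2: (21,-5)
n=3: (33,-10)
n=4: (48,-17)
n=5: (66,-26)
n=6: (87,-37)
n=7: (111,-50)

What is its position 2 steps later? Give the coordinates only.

(168,-82)

Taking differences between consecutive positions: (+6,-1), (+9,-3), (+12,-5), (+15,-7), (+18,-9), (+21,-11), (+24,-13). These grow by (+3,-2) each step.
step 8: (111,-50) + (+27,-15) → (138,-65)
step 9: (138,-65) + (+30,-17) → (168,-82)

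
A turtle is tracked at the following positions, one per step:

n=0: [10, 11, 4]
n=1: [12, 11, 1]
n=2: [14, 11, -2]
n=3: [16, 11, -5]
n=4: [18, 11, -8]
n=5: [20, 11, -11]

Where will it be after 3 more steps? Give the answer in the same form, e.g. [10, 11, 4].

The position changes by [+2, +0, -3] every step.
step 6: [20, 11, -11] + [+2, +0, -3] → [22, 11, -14]
step 7: [22, 11, -14] + [+2, +0, -3] → [24, 11, -17]
step 8: [24, 11, -17] + [+2, +0, -3] → [26, 11, -20]

[26, 11, -20]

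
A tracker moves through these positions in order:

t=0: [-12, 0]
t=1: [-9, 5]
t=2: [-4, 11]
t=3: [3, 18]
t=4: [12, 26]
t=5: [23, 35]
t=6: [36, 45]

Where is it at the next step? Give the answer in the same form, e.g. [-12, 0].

[51, 56]

Taking differences between consecutive positions: [+3, +5], [+5, +6], [+7, +7], [+9, +8], [+11, +9], [+13, +10]. These grow by [+2, +1] each step.
step 7: [36, 45] + [+15, +11] → [51, 56]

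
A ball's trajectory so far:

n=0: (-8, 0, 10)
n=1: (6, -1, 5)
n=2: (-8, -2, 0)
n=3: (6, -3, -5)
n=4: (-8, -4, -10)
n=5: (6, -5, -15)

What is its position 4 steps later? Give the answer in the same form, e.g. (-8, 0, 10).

(6, -9, -35)

First: cycles through -8, 6 every 2 steps. Step 9 lands at position 1 of the cycle → 6.
Second: linear, -1 per step → -9 at step 9.
Third: linear, -5 per step → -35 at step 9.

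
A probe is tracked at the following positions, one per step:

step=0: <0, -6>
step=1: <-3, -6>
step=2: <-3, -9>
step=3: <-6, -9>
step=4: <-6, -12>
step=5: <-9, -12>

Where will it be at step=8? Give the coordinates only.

Step-to-step displacements: <-3, +0>, <+0, -3>, <-3, +0>, <+0, -3>, <-3, +0> — a repeating cycle of length 2.
step 6: apply <+0, -3> → <-9, -15>
step 7: apply <-3, +0> → <-12, -15>
step 8: apply <+0, -3> → <-12, -18>

<-12, -18>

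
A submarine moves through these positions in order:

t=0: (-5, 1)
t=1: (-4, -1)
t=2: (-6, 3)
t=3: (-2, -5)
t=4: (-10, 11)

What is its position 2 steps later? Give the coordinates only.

The jumps are (+1, -2), (-2, +4), (+4, -8), (-8, +16) — a geometric progression with ratio -2.
step 5: (-10, 11) + (+16, -32) → (6, -21)
step 6: (6, -21) + (-32, +64) → (-26, 43)

(-26, 43)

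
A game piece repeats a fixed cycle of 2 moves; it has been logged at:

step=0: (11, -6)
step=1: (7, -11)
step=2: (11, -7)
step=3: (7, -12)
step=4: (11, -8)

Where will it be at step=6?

The moves between consecutive positions are (-4, -5), (+4, +4), (-4, -5), (+4, +4); they repeat the 2-cycle [(-4, -5), (+4, +4)].
step 5: apply (-4, -5) → (7, -13)
step 6: apply (+4, +4) → (11, -9)

(11, -9)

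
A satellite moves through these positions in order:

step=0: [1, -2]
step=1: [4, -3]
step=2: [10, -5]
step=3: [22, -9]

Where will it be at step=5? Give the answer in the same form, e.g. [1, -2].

[94, -33]

Consecutive displacements [+3, -1], [+6, -2], [+12, -4] scale by a factor of 2 each step.
step 4: [22, -9] + [+24, -8] → [46, -17]
step 5: [46, -17] + [+48, -16] → [94, -33]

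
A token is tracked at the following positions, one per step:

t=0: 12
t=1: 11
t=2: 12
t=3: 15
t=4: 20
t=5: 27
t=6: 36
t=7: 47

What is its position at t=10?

92

Successive displacements: -1, +1, +3, +5, +7, +9, +11 — each changes by +2.
step 8: 47 + 13 → 60
step 9: 60 + 15 → 75
step 10: 75 + 17 → 92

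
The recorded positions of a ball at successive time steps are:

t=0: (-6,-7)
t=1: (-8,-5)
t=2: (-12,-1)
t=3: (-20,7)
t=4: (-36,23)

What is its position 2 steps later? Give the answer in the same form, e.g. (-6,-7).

The jumps are (-2,+2), (-4,+4), (-8,+8), (-16,+16) — a geometric progression with ratio 2.
step 5: (-36,23) + (-32,+32) → (-68,55)
step 6: (-68,55) + (-64,+64) → (-132,119)

(-132,119)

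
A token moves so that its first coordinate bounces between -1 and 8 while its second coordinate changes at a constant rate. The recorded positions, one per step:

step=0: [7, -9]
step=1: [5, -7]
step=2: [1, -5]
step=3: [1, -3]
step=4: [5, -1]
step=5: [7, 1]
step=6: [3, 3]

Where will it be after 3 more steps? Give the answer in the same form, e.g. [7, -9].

[7, 9]

The first coordinate reflects between -1 and 8, moving 4 per step.
  step 7: 3 → -1
  step 8: -1 → 3
  step 9: 3 → 7
The second coordinate changes by +2 each step: at step 9 it is 9.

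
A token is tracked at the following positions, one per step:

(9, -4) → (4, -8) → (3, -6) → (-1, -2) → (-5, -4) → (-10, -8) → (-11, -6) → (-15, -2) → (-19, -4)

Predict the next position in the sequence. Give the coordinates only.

(-24, -8)

The moves between consecutive positions are (-5, -4), (-1, +2), (-4, +4), (-4, -2), (-5, -4), (-1, +2), (-4, +4), (-4, -2); they repeat the 4-cycle [(-5, -4), (-1, +2), (-4, +4), (-4, -2)].
step 9: apply (-5, -4) → (-24, -8)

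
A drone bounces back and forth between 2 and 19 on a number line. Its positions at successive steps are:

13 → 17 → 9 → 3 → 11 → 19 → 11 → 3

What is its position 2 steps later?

17

The value reflects between 2 and 19, moving 8 per step.
  step 8: 3 → 9
  step 9: 9 → 17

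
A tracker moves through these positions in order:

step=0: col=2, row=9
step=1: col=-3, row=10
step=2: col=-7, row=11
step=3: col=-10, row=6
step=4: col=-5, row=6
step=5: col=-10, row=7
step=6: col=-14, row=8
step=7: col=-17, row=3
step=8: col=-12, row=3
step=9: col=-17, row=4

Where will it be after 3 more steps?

The moves between consecutive positions are (-5, +1), (-4, +1), (-3, -5), (+5, +0), (-5, +1), (-4, +1), (-3, -5), (+5, +0), (-5, +1); they repeat the 4-cycle [(-5, +1), (-4, +1), (-3, -5), (+5, +0)].
step 10: apply (-4, +1) → col=-21, row=5
step 11: apply (-3, -5) → col=-24, row=0
step 12: apply (+5, +0) → col=-19, row=0

col=-19, row=0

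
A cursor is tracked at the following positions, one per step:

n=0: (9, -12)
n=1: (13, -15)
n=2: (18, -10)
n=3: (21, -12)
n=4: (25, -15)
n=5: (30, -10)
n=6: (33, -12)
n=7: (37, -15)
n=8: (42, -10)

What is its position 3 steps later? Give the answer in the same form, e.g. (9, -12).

Differencing gives (+4, -3), (+5, +5), (+3, -2), (+4, -3), (+5, +5), (+3, -2), (+4, -3), (+5, +5). This is the pattern (+4, -3), (+5, +5), (+3, -2) repeated.
step 9: apply (+3, -2) → (45, -12)
step 10: apply (+4, -3) → (49, -15)
step 11: apply (+5, +5) → (54, -10)

(54, -10)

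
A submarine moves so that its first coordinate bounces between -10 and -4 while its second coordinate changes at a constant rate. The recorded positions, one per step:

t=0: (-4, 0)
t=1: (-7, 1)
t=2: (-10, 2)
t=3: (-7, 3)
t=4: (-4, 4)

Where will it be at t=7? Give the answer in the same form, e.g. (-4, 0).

(-7, 7)

The first coordinate travels 3 per step and bounces off the walls at -10 and -4.
  step 5: -4 → -7
  step 6: -7 → -10
  step 7: -10 → -7
The second coordinate changes by +1 each step: at step 7 it is 7.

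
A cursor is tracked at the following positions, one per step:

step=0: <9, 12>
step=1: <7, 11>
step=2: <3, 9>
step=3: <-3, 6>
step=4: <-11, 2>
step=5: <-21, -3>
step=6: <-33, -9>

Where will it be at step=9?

First differences are <-2, -1>, <-4, -2>, <-6, -3>, <-8, -4>, <-10, -5>, <-12, -6>; their common second difference is <-2, -1> (constant acceleration).
step 7: <-33, -9> + <-14, -7> → <-47, -16>
step 8: <-47, -16> + <-16, -8> → <-63, -24>
step 9: <-63, -24> + <-18, -9> → <-81, -33>

<-81, -33>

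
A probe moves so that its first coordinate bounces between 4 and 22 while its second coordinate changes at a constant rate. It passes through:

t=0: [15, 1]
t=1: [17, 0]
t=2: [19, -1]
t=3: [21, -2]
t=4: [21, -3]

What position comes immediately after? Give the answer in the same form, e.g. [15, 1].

The first coordinate travels 2 per step and bounces off the walls at 4 and 22.
  step 5: 21 → 19
The second coordinate changes by -1 each step: at step 5 it is -4.

[19, -4]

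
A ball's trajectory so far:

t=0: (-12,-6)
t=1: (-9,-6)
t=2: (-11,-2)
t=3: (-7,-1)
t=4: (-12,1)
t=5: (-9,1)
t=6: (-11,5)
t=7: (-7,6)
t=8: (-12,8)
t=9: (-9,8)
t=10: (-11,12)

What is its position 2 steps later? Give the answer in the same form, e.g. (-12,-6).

(-12,15)

Step-to-step displacements: (+3,+0), (-2,+4), (+4,+1), (-5,+2), (+3,+0), (-2,+4), (+4,+1), (-5,+2), (+3,+0), (-2,+4) — a repeating cycle of length 4.
step 11: apply (+4,+1) → (-7,13)
step 12: apply (-5,+2) → (-12,15)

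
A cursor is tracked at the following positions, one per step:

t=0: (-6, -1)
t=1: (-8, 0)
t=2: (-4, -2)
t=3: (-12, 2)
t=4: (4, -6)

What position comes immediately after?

(-28, 10)

Step-to-step displacements: (-2, +1), (+4, -2), (-8, +4), (+16, -8); each is -2× the previous.
step 5: (4, -6) + (-32, +16) → (-28, 10)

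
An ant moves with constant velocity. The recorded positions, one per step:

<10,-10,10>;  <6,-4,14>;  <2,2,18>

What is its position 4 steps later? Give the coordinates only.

Constant displacement of <-4,+6,+4> per step.
step 3: <2,2,18> + <-4,+6,+4> → <-2,8,22>
step 4: <-2,8,22> + <-4,+6,+4> → <-6,14,26>
step 5: <-6,14,26> + <-4,+6,+4> → <-10,20,30>
step 6: <-10,20,30> + <-4,+6,+4> → <-14,26,34>

<-14,26,34>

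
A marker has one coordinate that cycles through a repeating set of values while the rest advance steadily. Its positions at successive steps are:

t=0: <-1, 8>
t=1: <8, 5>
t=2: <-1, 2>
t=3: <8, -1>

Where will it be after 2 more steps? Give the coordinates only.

<8, -7>

First: cycles through -1, 8 every 2 steps. Step 5 lands at position 1 of the cycle → 8.
Second: linear, -3 per step → -7 at step 5.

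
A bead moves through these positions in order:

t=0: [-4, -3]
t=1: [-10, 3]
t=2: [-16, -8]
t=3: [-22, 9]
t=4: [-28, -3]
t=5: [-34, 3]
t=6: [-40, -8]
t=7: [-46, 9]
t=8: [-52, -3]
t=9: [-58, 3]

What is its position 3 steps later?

[-76, -3]

First: linear, -6 per step → -76 at step 12.
Second: cycles through -3, 3, -8, 9 every 4 steps. Step 12 lands at position 0 of the cycle → -3.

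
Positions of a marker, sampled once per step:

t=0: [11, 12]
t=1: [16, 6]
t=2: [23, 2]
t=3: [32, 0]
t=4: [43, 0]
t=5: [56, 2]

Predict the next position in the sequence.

[71, 6]

Successive displacements: [+5, -6], [+7, -4], [+9, -2], [+11, +0], [+13, +2] — each changes by [+2, +2].
step 6: [56, 2] + [+15, +4] → [71, 6]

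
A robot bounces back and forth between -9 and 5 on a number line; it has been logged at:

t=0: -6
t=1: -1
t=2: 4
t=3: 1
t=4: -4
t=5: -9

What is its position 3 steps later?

4

The value travels 5 per step and bounces off the walls at -9 and 5.
  step 6: -9 → -4
  step 7: -4 → 1
  step 8: 1 → 4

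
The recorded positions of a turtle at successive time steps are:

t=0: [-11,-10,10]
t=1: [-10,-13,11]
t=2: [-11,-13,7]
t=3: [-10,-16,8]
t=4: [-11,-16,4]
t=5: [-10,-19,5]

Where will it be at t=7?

[-10,-22,2]

The moves between consecutive positions are [+1,-3,+1], [-1,+0,-4], [+1,-3,+1], [-1,+0,-4], [+1,-3,+1]; they repeat the 2-cycle [[+1,-3,+1], [-1,+0,-4]].
step 6: apply [-1,+0,-4] → [-11,-19,1]
step 7: apply [+1,-3,+1] → [-10,-22,2]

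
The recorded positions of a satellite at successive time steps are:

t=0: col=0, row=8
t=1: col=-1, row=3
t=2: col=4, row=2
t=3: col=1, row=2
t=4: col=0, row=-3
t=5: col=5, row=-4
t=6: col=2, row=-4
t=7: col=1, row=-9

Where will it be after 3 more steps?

col=2, row=-15

Step-to-step displacements: (-1,-5), (+5,-1), (-3,+0), (-1,-5), (+5,-1), (-3,+0), (-1,-5) — a repeating cycle of length 3.
step 8: apply (+5,-1) → col=6, row=-10
step 9: apply (-3,+0) → col=3, row=-10
step 10: apply (-1,-5) → col=2, row=-15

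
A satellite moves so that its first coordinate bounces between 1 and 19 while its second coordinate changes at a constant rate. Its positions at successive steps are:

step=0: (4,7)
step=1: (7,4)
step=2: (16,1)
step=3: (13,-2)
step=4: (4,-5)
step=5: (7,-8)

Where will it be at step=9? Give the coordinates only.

(7,-20)

The first coordinate travels 9 per step and bounces off the walls at 1 and 19.
  step 6: 7 → 16
  step 7: 16 → 13
  step 8: 13 → 4
  step 9: 4 → 7
The second coordinate changes by -3 each step: at step 9 it is -20.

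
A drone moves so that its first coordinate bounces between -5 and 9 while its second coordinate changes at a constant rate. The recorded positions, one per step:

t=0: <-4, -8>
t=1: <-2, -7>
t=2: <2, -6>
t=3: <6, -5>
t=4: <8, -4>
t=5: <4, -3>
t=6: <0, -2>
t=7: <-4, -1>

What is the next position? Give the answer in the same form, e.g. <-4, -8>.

<-2, 0>

The first coordinate travels 4 per step and bounces off the walls at -5 and 9.
  step 8: -4 → -2
The second coordinate changes by +1 each step: at step 8 it is 0.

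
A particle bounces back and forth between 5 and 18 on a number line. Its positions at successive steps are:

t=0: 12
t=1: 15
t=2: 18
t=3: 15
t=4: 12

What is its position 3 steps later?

7

The value reflects between 5 and 18, moving 3 per step.
  step 5: 12 → 9
  step 6: 9 → 6
  step 7: 6 → 7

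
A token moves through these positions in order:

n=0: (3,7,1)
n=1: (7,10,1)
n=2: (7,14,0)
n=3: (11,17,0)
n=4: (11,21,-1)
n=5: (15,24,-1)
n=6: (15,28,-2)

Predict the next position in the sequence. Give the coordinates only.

Step-to-step displacements: (+4,+3,+0), (+0,+4,-1), (+4,+3,+0), (+0,+4,-1), (+4,+3,+0), (+0,+4,-1) — a repeating cycle of length 2.
step 7: apply (+4,+3,+0) → (19,31,-2)

(19,31,-2)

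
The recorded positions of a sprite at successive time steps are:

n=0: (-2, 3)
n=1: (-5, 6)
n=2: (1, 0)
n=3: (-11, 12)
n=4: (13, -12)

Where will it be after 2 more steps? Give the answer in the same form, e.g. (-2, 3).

(61, -60)

Step-to-step displacements: (-3, +3), (+6, -6), (-12, +12), (+24, -24); each is -2× the previous.
step 5: (13, -12) + (-48, +48) → (-35, 36)
step 6: (-35, 36) + (+96, -96) → (61, -60)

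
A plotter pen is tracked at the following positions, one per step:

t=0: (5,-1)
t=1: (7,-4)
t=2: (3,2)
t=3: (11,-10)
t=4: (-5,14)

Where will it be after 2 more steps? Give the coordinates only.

(-37,62)

Consecutive displacements (+2,-3), (-4,+6), (+8,-12), (-16,+24) scale by a factor of -2 each step.
step 5: (-5,14) + (+32,-48) → (27,-34)
step 6: (27,-34) + (-64,+96) → (-37,62)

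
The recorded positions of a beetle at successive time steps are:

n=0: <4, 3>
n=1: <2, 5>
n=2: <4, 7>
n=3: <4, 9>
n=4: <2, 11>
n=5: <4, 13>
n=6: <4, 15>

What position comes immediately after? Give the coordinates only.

The first coordinate repeats the cycle [4, 2, 4] with period 3; step 7 mod 3 = 1, giving 2.
The second coordinate changes by +2 each step, so at step 7 it is 3 + 7·(2) = 17.

<2, 17>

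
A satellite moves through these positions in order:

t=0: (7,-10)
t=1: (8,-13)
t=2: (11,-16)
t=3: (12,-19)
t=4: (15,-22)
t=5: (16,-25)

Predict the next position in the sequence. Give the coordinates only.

Step-to-step displacements: (+1,-3), (+3,-3), (+1,-3), (+3,-3), (+1,-3) — a repeating cycle of length 2.
step 6: apply (+3,-3) → (19,-28)

(19,-28)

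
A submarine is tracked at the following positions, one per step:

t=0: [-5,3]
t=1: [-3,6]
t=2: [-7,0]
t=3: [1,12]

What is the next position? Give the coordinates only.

The jumps are [+2,+3], [-4,-6], [+8,+12] — a geometric progression with ratio -2.
step 4: [1,12] + [-16,-24] → [-15,-12]

[-15,-12]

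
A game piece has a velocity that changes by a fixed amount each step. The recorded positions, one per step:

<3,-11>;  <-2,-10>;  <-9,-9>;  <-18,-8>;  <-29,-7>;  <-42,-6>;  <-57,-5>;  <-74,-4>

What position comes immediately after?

<-93,-3>

First differences are <-5,+1>, <-7,+1>, <-9,+1>, <-11,+1>, <-13,+1>, <-15,+1>, <-17,+1>; their common second difference is <-2,+0> (constant acceleration).
step 8: <-74,-4> + <-19,+1> → <-93,-3>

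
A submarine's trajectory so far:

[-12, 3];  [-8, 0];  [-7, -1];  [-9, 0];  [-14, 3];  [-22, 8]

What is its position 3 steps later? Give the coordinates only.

First differences are [+4, -3], [+1, -1], [-2, +1], [-5, +3], [-8, +5]; their common second difference is [-3, +2] (constant acceleration).
step 6: [-22, 8] + [-11, +7] → [-33, 15]
step 7: [-33, 15] + [-14, +9] → [-47, 24]
step 8: [-47, 24] + [-17, +11] → [-64, 35]

[-64, 35]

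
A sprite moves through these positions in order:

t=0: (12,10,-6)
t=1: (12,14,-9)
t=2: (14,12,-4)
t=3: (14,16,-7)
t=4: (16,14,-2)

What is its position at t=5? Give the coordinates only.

(16,18,-5)

Step-to-step displacements: (+0,+4,-3), (+2,-2,+5), (+0,+4,-3), (+2,-2,+5) — a repeating cycle of length 2.
step 5: apply (+0,+4,-3) → (16,18,-5)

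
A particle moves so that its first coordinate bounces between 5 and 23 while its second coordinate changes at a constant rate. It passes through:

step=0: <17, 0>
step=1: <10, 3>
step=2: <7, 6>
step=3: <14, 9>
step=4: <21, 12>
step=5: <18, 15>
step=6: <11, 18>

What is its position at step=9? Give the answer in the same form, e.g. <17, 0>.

<20, 27>

The first coordinate reflects between 5 and 23, moving 7 per step.
  step 7: 11 → 6
  step 8: 6 → 13
  step 9: 13 → 20
The second coordinate changes by +3 each step: at step 9 it is 27.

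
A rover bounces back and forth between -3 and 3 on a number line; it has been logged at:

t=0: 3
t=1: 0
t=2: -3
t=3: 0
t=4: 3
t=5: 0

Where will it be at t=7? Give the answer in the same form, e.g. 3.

0

The value travels 3 per step and bounces off the walls at -3 and 3.
  step 6: 0 → -3
  step 7: -3 → 0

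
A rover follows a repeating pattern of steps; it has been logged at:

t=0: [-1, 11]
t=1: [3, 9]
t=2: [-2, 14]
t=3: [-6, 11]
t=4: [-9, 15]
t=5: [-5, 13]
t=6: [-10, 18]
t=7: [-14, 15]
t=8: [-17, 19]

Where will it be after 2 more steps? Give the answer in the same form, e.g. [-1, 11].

Differencing gives [+4, -2], [-5, +5], [-4, -3], [-3, +4], [+4, -2], [-5, +5], [-4, -3], [-3, +4]. This is the pattern [+4, -2], [-5, +5], [-4, -3], [-3, +4] repeated.
step 9: apply [+4, -2] → [-13, 17]
step 10: apply [-5, +5] → [-18, 22]

[-18, 22]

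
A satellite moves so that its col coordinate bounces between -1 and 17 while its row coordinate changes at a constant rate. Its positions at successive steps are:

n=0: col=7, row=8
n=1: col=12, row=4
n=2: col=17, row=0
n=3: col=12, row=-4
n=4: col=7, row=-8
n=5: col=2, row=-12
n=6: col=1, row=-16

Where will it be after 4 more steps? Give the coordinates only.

col=13, row=-32

The col coordinate reflects between -1 and 17, moving 5 per step.
  step 7: 1 → 6
  step 8: 6 → 11
  step 9: 11 → 16
  step 10: 16 → 13
The row coordinate changes by -4 each step: at step 10 it is -32.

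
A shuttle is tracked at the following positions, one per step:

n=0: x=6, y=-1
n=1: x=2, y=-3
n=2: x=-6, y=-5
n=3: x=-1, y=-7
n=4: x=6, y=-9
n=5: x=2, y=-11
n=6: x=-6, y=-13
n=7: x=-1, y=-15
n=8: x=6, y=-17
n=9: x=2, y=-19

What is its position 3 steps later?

X: cycles through 6, 2, -6, -1 every 4 steps. Step 12 lands at position 0 of the cycle → 6.
Y: linear, -2 per step → -25 at step 12.

x=6, y=-25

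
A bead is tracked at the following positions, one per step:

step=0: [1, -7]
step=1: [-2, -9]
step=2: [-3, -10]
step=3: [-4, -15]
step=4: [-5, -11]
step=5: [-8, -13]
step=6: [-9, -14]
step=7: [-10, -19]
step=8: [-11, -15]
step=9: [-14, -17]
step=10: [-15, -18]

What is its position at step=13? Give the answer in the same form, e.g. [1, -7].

The moves between consecutive positions are [-3, -2], [-1, -1], [-1, -5], [-1, +4], [-3, -2], [-1, -1], [-1, -5], [-1, +4], [-3, -2], [-1, -1]; they repeat the 4-cycle [[-3, -2], [-1, -1], [-1, -5], [-1, +4]].
step 11: apply [-1, -5] → [-16, -23]
step 12: apply [-1, +4] → [-17, -19]
step 13: apply [-3, -2] → [-20, -21]

[-20, -21]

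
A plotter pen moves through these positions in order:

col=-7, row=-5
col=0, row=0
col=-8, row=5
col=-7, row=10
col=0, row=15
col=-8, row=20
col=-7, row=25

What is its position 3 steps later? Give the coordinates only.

Col: cycles through -7, 0, -8 every 3 steps. Step 9 lands at position 0 of the cycle → -7.
Row: linear, +5 per step → 40 at step 9.

col=-7, row=40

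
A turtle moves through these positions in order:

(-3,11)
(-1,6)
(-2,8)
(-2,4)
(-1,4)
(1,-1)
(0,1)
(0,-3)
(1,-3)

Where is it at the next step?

The moves between consecutive positions are (+2,-5), (-1,+2), (+0,-4), (+1,+0), (+2,-5), (-1,+2), (+0,-4), (+1,+0); they repeat the 4-cycle [(+2,-5), (-1,+2), (+0,-4), (+1,+0)].
step 9: apply (+2,-5) → (3,-8)

(3,-8)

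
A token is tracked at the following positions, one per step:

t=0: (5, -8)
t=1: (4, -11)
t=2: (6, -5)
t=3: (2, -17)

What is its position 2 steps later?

(-6, -41)

The jumps are (-1, -3), (+2, +6), (-4, -12) — a geometric progression with ratio -2.
step 4: (2, -17) + (+8, +24) → (10, 7)
step 5: (10, 7) + (-16, -48) → (-6, -41)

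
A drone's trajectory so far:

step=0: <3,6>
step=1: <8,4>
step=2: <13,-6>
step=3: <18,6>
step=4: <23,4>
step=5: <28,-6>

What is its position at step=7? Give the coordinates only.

First: linear, +5 per step → 38 at step 7.
Second: cycles through 6, 4, -6 every 3 steps. Step 7 lands at position 1 of the cycle → 4.

<38,4>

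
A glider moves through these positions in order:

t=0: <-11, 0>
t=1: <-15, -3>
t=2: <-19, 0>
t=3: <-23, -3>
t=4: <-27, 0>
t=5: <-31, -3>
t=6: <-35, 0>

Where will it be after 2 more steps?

<-43, 0>

The moves between consecutive positions are <-4, -3>, <-4, +3>, <-4, -3>, <-4, +3>, <-4, -3>, <-4, +3>; they repeat the 2-cycle [<-4, -3>, <-4, +3>].
step 7: apply <-4, -3> → <-39, -3>
step 8: apply <-4, +3> → <-43, 0>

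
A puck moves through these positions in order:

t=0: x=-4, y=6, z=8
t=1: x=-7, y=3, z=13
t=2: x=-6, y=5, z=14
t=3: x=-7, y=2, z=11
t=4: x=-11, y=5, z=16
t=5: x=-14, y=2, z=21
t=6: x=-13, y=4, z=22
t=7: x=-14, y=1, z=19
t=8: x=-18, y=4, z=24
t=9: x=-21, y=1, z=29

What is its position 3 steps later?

The moves between consecutive positions are (-3, -3, +5), (+1, +2, +1), (-1, -3, -3), (-4, +3, +5), (-3, -3, +5), (+1, +2, +1), (-1, -3, -3), (-4, +3, +5), (-3, -3, +5); they repeat the 4-cycle [(-3, -3, +5), (+1, +2, +1), (-1, -3, -3), (-4, +3, +5)].
step 10: apply (+1, +2, +1) → x=-20, y=3, z=30
step 11: apply (-1, -3, -3) → x=-21, y=0, z=27
step 12: apply (-4, +3, +5) → x=-25, y=3, z=32

x=-25, y=3, z=32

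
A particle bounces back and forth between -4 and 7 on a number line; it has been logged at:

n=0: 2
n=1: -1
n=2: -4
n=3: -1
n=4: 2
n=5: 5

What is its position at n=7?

The value reflects between -4 and 7, moving 3 per step.
  step 6: 5 → 6
  step 7: 6 → 3

3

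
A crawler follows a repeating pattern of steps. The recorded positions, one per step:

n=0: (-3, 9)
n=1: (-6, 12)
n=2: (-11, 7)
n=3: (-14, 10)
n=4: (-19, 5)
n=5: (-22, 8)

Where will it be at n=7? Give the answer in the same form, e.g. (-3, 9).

Differencing gives (-3, +3), (-5, -5), (-3, +3), (-5, -5), (-3, +3). This is the pattern (-3, +3), (-5, -5) repeated.
step 6: apply (-5, -5) → (-27, 3)
step 7: apply (-3, +3) → (-30, 6)

(-30, 6)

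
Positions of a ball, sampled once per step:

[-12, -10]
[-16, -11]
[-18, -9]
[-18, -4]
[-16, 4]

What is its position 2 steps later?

Successive displacements: [-4, -1], [-2, +2], [+0, +5], [+2, +8] — each changes by [+2, +3].
step 5: [-16, 4] + [+4, +11] → [-12, 15]
step 6: [-12, 15] + [+6, +14] → [-6, 29]

[-6, 29]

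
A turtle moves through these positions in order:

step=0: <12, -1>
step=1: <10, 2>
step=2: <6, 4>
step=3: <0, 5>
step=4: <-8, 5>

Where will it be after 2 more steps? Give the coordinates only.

<-30, 2>

Successive displacements: <-2, +3>, <-4, +2>, <-6, +1>, <-8, +0> — each changes by <-2, -1>.
step 5: <-8, 5> + <-10, -1> → <-18, 4>
step 6: <-18, 4> + <-12, -2> → <-30, 2>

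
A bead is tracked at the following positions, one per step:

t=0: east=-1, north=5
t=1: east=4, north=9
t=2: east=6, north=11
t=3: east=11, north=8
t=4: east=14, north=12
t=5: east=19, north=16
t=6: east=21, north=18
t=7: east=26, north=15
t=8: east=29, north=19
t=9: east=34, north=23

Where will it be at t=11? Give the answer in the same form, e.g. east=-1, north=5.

Differencing gives (+5,+4), (+2,+2), (+5,-3), (+3,+4), (+5,+4), (+2,+2), (+5,-3), (+3,+4), (+5,+4). This is the pattern (+5,+4), (+2,+2), (+5,-3), (+3,+4) repeated.
step 10: apply (+2,+2) → east=36, north=25
step 11: apply (+5,-3) → east=41, north=22

east=41, north=22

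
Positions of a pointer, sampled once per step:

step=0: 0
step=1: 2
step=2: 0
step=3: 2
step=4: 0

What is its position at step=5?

Consecutive displacements +2, -2, +2, -2 scale by a factor of -1 each step.
step 5: 0 + 2 → 2

2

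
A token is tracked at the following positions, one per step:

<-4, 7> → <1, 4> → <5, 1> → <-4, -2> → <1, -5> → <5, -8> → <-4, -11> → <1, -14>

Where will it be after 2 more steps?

<-4, -20>

The first coordinate repeats the cycle [-4, 1, 5] with period 3; step 9 mod 3 = 0, giving -4.
The second coordinate changes by -3 each step, so at step 9 it is 7 + 9·(-3) = -20.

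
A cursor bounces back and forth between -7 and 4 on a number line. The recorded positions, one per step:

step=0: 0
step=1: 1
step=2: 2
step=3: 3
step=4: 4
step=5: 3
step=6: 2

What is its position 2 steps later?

The value reflects between -7 and 4, moving 1 per step.
  step 7: 2 → 1
  step 8: 1 → 0

0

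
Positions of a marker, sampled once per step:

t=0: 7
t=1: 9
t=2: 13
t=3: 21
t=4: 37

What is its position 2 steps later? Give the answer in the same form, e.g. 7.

133

Consecutive displacements +2, +4, +8, +16 scale by a factor of 2 each step.
step 5: 37 + 32 → 69
step 6: 69 + 64 → 133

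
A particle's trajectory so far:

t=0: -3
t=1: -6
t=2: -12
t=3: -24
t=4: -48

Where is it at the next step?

-96

Consecutive displacements -3, -6, -12, -24 scale by a factor of 2 each step.
step 5: -48 − 48 → -96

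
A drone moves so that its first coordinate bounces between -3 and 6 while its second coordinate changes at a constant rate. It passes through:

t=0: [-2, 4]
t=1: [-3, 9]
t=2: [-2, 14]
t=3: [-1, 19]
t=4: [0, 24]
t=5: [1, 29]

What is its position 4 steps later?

The first coordinate reflects between -3 and 6, moving 1 per step.
  step 6: 1 → 2
  step 7: 2 → 3
  step 8: 3 → 4
  step 9: 4 → 5
The second coordinate changes by +5 each step: at step 9 it is 49.

[5, 49]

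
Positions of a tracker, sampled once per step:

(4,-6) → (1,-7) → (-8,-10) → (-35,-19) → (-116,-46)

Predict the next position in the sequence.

(-359,-127)

Consecutive displacements (-3,-1), (-9,-3), (-27,-9), (-81,-27) scale by a factor of 3 each step.
step 5: (-116,-46) + (-243,-81) → (-359,-127)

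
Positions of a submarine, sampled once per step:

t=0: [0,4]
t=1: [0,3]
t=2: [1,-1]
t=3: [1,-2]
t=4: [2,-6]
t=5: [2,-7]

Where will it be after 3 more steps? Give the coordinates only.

Step-to-step displacements: [+0,-1], [+1,-4], [+0,-1], [+1,-4], [+0,-1] — a repeating cycle of length 2.
step 6: apply [+1,-4] → [3,-11]
step 7: apply [+0,-1] → [3,-12]
step 8: apply [+1,-4] → [4,-16]

[4,-16]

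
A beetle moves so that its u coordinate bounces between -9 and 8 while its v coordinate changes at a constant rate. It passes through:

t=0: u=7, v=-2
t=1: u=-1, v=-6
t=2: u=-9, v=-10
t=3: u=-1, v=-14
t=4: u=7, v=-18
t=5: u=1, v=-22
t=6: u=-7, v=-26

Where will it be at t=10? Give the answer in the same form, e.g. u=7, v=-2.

The u coordinate reflects between -9 and 8, moving 8 per step.
  step 7: -7 → -3
  step 8: -3 → 5
  step 9: 5 → 3
  step 10: 3 → -5
The v coordinate changes by -4 each step: at step 10 it is -42.

u=-5, v=-42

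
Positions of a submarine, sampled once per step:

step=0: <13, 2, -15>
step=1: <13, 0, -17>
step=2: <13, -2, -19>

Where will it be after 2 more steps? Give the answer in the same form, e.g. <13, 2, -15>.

Constant displacement of <+0, -2, -2> per step.
step 3: <13, -2, -19> + <+0, -2, -2> → <13, -4, -21>
step 4: <13, -4, -21> + <+0, -2, -2> → <13, -6, -23>

<13, -6, -23>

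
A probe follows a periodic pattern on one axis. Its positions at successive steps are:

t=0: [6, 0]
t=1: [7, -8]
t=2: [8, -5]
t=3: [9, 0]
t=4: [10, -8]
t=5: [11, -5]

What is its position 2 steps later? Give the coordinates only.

The first coordinate changes by +1 each step, so at step 7 it is 6 + 7·(1) = 13.
The second coordinate repeats the cycle [0, -8, -5] with period 3; step 7 mod 3 = 1, giving -8.

[13, -8]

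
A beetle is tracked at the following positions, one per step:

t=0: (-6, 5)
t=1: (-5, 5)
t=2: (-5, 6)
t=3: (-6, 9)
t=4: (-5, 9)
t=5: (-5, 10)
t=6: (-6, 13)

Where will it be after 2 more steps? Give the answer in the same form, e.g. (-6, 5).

(-5, 14)

The moves between consecutive positions are (+1, +0), (+0, +1), (-1, +3), (+1, +0), (+0, +1), (-1, +3); they repeat the 3-cycle [(+1, +0), (+0, +1), (-1, +3)].
step 7: apply (+1, +0) → (-5, 13)
step 8: apply (+0, +1) → (-5, 14)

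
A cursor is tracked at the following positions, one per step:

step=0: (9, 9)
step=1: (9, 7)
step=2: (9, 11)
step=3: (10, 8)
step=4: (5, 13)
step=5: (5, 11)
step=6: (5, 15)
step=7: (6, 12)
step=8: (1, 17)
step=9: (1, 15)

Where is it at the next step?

(1, 19)

The moves between consecutive positions are (+0, -2), (+0, +4), (+1, -3), (-5, +5), (+0, -2), (+0, +4), (+1, -3), (-5, +5), (+0, -2); they repeat the 4-cycle [(+0, -2), (+0, +4), (+1, -3), (-5, +5)].
step 10: apply (+0, +4) → (1, 19)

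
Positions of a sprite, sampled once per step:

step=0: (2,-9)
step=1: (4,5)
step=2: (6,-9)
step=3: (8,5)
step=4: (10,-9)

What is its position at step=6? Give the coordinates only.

First: linear, +2 per step → 14 at step 6.
Second: cycles through -9, 5 every 2 steps. Step 6 lands at position 0 of the cycle → -9.

(14,-9)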